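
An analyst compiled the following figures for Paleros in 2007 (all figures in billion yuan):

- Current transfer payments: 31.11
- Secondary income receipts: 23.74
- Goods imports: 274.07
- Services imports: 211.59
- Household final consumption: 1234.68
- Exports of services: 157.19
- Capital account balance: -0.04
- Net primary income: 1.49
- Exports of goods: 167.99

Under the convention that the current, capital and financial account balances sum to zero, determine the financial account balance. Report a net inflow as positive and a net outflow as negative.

166.40

Goods balance = 167.99 - 274.07 = -106.08
Services balance = 157.19 - 211.59 = -54.40
Trade balance (goods + services) = -106.08 + (-54.40) = -160.48
Net primary income = 1.49
Net secondary income = 23.74 - 31.11 = -7.37
Current account = -160.48 + 1.49 + (-7.37) = -166.36
Financial account = -(-166.36 + (-0.04)) = 166.40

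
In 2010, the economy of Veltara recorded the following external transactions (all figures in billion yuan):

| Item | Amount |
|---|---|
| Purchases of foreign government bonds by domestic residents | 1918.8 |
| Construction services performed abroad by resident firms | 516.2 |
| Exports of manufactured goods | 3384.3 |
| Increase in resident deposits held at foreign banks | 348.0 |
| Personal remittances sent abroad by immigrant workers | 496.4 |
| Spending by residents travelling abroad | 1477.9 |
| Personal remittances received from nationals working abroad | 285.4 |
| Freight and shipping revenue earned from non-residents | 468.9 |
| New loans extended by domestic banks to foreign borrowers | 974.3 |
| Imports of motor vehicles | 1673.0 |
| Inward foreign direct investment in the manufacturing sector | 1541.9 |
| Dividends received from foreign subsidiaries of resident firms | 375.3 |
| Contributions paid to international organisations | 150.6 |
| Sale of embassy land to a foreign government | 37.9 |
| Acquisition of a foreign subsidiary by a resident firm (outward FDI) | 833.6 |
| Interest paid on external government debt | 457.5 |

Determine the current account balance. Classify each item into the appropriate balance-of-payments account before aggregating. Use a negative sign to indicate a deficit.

Goods: 3384.3 - 1673.0 = 1711.3
Services: 516.2 + 468.9 - 1477.9 = -492.8
Primary income: 375.3 - 457.5 = -82.2
Secondary income: -150.6 - 496.4 + 285.4 = -361.6
Current account = 1711.3 + (-492.8) + (-82.2) + (-361.6) = 774.7
(Excluded from the current account — financial account: purchases of foreign government bonds by domestic residents 1918.8, increase in resident deposits held at foreign banks 348.0, new loans extended by domestic banks to foreign borrowers 974.3, inward foreign direct investment in the manufacturing sector 1541.9, acquisition of a foreign subsidiary by a resident firm (outward FDI) 833.6; capital account: sale of embassy land to a foreign government 37.9.)

774.7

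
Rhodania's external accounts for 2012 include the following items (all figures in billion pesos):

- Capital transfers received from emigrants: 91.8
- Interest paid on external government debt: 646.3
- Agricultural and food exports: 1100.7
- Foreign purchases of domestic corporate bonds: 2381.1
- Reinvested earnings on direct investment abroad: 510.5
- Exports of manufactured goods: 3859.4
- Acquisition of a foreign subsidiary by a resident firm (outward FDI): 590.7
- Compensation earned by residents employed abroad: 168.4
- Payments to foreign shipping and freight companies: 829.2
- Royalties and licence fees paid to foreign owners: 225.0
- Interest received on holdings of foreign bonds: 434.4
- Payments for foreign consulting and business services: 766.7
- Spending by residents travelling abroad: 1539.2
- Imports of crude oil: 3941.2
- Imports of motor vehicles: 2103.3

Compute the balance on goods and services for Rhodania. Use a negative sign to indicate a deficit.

-4444.5

Goods: 1100.7 - 3941.2 - 2103.3 + 3859.4 = -1084.4
Services: -1539.2 - 225.0 - 829.2 - 766.7 = -3360.1
Trade balance = -1084.4 + (-3360.1) = -4444.5
(Excluded from the trade balance — capital account: capital transfers received from emigrants 91.8; primary income: interest paid on external government debt 646.3, reinvested earnings on direct investment abroad 510.5, compensation earned by residents employed abroad 168.4, interest received on holdings of foreign bonds 434.4; financial account: foreign purchases of domestic corporate bonds 2381.1, acquisition of a foreign subsidiary by a resident firm (outward FDI) 590.7.)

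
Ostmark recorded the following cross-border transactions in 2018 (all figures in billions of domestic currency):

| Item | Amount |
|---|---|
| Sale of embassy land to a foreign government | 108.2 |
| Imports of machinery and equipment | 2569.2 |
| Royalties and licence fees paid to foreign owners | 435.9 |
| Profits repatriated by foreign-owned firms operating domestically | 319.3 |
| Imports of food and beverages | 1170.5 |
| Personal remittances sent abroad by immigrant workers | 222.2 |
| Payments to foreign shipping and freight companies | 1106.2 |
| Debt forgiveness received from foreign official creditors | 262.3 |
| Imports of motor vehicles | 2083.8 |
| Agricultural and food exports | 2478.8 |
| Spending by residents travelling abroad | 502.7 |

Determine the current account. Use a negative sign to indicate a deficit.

Goods: -1170.5 - 2083.8 - 2569.2 + 2478.8 = -3344.7
Services: -502.7 - 1106.2 - 435.9 = -2044.8
Primary income: -319.3
Secondary income: -222.2
Current account = (-3344.7) + (-2044.8) + (-319.3) + (-222.2) = -5931.0
(Excluded from the current account — capital account: sale of embassy land to a foreign government 108.2, debt forgiveness received from foreign official creditors 262.3.)

-5931.0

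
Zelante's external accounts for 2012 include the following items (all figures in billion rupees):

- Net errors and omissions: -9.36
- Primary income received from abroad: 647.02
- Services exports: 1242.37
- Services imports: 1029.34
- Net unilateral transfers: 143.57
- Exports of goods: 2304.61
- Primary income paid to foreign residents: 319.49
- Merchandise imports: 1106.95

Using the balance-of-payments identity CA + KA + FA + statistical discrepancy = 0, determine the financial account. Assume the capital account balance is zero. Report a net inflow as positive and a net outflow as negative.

-1872.43

Goods balance = 2304.61 - 1106.95 = 1197.66
Services balance = 1242.37 - 1029.34 = 213.03
Trade balance (goods + services) = 1197.66 + 213.03 = 1410.69
Net primary income = 647.02 - 319.49 = 327.53
Net secondary income = 143.57
Current account = 1410.69 + 327.53 + 143.57 = 1881.79
Financial account = -(1881.79 + (-9.36)) = -1872.43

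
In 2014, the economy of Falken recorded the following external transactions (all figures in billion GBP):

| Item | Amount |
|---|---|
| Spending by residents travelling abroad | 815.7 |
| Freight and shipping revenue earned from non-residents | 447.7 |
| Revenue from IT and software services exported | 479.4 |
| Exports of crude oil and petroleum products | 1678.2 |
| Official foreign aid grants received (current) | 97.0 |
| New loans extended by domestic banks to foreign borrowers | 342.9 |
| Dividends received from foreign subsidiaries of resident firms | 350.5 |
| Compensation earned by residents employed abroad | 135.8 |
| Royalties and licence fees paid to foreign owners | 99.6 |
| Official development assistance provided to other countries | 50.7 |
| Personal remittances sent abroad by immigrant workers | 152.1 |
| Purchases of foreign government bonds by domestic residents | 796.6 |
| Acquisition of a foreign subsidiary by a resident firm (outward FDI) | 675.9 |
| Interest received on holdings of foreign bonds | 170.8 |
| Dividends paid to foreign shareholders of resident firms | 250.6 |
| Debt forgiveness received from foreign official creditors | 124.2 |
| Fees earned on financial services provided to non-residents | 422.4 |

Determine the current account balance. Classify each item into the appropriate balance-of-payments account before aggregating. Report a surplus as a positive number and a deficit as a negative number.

Goods: 1678.2
Services: 422.4 + 447.7 - 99.6 + 479.4 - 815.7 = 434.2
Primary income: 170.8 + 135.8 - 250.6 + 350.5 = 406.5
Secondary income: 97.0 - 50.7 - 152.1 = -105.8
Current account = 1678.2 + 434.2 + 406.5 + (-105.8) = 2413.1
(Excluded from the current account — financial account: new loans extended by domestic banks to foreign borrowers 342.9, purchases of foreign government bonds by domestic residents 796.6, acquisition of a foreign subsidiary by a resident firm (outward FDI) 675.9; capital account: debt forgiveness received from foreign official creditors 124.2.)

2413.1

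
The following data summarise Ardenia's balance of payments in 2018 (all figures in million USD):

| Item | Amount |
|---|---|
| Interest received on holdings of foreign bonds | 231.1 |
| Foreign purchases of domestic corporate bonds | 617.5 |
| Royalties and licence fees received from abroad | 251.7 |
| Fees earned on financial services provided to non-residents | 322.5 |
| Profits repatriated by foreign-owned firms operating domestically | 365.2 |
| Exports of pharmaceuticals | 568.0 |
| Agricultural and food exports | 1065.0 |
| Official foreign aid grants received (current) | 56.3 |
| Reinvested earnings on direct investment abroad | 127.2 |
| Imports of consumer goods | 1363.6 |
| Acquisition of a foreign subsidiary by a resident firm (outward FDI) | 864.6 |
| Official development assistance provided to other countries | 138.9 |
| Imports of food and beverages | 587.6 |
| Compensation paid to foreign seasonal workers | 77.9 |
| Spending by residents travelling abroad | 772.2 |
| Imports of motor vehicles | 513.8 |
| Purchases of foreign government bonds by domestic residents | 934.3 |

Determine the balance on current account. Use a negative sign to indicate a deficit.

-1197.4

Goods: 568.0 - 1363.6 - 587.6 - 513.8 + 1065.0 = -832.0
Services: -772.2 + 322.5 + 251.7 = -198.0
Primary income: -365.2 + 231.1 + 127.2 - 77.9 = -84.8
Secondary income: -138.9 + 56.3 = -82.6
Current account = (-832.0) + (-198.0) + (-84.8) + (-82.6) = -1197.4
(Excluded from the current account — financial account: foreign purchases of domestic corporate bonds 617.5, acquisition of a foreign subsidiary by a resident firm (outward FDI) 864.6, purchases of foreign government bonds by domestic residents 934.3.)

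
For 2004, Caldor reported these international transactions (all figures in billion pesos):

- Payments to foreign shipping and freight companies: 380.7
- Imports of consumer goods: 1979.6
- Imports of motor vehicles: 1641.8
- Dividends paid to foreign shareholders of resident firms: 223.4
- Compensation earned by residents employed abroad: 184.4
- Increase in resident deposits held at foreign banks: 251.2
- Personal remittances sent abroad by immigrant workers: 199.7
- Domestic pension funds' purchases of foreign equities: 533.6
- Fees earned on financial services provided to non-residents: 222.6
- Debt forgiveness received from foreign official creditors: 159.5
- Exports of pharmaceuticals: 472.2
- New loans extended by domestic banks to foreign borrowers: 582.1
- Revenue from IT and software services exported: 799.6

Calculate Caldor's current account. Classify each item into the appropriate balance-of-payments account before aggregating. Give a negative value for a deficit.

-2746.4

Goods: -1641.8 - 1979.6 + 472.2 = -3149.2
Services: 222.6 - 380.7 + 799.6 = 641.5
Primary income: -223.4 + 184.4 = -39.0
Secondary income: -199.7
Current account = (-3149.2) + 641.5 + (-39.0) + (-199.7) = -2746.4
(Excluded from the current account — financial account: increase in resident deposits held at foreign banks 251.2, domestic pension funds' purchases of foreign equities 533.6, new loans extended by domestic banks to foreign borrowers 582.1; capital account: debt forgiveness received from foreign official creditors 159.5.)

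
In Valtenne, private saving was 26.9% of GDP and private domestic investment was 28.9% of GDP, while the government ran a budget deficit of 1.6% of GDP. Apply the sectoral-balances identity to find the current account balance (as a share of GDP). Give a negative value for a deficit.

-3.6

By the sectoral-balances identity, CA = (S_private - I) + (T - G).
Private balance = 26.9 - 28.9 = -2.0
Government balance (T - G) = -1.6
CA = -2.0 + (-1.6) = -3.6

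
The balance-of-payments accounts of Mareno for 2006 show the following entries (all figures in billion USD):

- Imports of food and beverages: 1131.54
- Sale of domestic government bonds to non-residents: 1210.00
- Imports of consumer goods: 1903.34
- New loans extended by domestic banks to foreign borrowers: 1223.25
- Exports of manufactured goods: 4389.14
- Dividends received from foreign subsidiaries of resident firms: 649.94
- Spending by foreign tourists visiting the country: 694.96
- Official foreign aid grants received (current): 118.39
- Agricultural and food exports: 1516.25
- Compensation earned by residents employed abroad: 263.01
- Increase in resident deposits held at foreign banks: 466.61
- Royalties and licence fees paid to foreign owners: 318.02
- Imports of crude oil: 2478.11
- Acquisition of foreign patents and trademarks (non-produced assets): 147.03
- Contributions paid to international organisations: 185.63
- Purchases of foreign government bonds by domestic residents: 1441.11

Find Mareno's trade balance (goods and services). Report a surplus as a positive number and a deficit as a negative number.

Goods: -1131.54 - 1903.34 - 2478.11 + 4389.14 + 1516.25 = 392.40
Services: 694.96 - 318.02 = 376.94
Trade balance = 392.40 + 376.94 = 769.34
(Excluded from the trade balance — financial account: sale of domestic government bonds to non-residents 1210.00, new loans extended by domestic banks to foreign borrowers 1223.25, increase in resident deposits held at foreign banks 466.61, purchases of foreign government bonds by domestic residents 1441.11; primary income: dividends received from foreign subsidiaries of resident firms 649.94, compensation earned by residents employed abroad 263.01; secondary income: official foreign aid grants received (current) 118.39, contributions paid to international organisations 185.63; capital account: acquisition of foreign patents and trademarks (non-produced assets) 147.03.)

769.34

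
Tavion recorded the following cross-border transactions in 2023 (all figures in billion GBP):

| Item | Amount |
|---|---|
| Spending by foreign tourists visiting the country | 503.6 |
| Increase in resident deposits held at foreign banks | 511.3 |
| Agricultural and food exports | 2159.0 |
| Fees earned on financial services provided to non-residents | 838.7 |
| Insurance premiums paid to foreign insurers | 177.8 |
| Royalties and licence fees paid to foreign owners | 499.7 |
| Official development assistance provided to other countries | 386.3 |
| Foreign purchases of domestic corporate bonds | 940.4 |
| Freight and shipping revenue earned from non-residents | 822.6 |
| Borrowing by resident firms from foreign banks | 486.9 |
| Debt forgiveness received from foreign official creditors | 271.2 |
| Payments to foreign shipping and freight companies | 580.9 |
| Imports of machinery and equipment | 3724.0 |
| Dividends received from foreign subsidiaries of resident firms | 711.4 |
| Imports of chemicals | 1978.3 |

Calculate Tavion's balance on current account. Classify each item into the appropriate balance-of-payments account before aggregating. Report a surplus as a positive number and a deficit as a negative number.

-2311.7

Goods: 2159.0 - 1978.3 - 3724.0 = -3543.3
Services: 503.6 + 838.7 + 822.6 - 177.8 - 499.7 - 580.9 = 906.5
Primary income: 711.4
Secondary income: -386.3
Current account = (-3543.3) + 906.5 + 711.4 + (-386.3) = -2311.7
(Excluded from the current account — financial account: increase in resident deposits held at foreign banks 511.3, foreign purchases of domestic corporate bonds 940.4, borrowing by resident firms from foreign banks 486.9; capital account: debt forgiveness received from foreign official creditors 271.2.)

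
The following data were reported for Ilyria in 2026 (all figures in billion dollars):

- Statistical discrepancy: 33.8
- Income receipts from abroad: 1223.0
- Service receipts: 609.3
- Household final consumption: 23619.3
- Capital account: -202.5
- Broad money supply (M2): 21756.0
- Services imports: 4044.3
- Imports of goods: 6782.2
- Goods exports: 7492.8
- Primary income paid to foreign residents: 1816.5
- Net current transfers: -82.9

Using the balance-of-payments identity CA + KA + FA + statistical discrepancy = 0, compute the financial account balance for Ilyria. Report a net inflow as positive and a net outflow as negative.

Goods balance = 7492.8 - 6782.2 = 710.6
Services balance = 609.3 - 4044.3 = -3435.0
Trade balance (goods + services) = 710.6 + (-3435.0) = -2724.4
Net primary income = 1223.0 - 1816.5 = -593.5
Net secondary income = -82.9
Current account = -2724.4 + (-593.5) + (-82.9) = -3400.8
Financial account = -(-3400.8 + (-202.5) + 33.8) = 3569.5

3569.5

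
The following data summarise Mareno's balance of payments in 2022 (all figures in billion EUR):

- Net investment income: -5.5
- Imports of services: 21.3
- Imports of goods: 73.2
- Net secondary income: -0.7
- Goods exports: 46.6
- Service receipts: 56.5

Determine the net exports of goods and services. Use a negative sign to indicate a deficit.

8.6

Goods balance = 46.6 - 73.2 = -26.6
Services balance = 56.5 - 21.3 = 35.2
Trade balance (goods + services) = -26.6 + 35.2 = 8.6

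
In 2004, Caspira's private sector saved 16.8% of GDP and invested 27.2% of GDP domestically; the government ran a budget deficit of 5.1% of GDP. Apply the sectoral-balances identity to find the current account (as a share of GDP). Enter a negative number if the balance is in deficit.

By the sectoral-balances identity, CA = (S_private - I) + (T - G).
Private balance = 16.8 - 27.2 = -10.4
Government balance (T - G) = -5.1
CA = -10.4 + (-5.1) = -15.5

-15.5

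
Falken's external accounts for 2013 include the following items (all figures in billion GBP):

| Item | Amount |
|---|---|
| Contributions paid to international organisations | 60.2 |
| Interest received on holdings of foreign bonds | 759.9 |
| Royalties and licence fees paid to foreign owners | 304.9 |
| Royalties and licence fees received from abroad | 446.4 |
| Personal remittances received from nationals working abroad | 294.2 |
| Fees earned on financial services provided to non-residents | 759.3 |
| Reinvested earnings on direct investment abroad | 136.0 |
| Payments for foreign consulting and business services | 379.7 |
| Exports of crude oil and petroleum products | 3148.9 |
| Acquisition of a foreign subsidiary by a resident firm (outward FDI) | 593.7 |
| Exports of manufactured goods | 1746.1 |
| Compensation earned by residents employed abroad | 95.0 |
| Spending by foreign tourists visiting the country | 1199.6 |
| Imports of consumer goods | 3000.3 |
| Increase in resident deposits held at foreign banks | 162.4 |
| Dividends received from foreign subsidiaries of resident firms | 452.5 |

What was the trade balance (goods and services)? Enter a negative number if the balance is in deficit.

Goods: 1746.1 + 3148.9 - 3000.3 = 1894.7
Services: 446.4 - 304.9 + 759.3 - 379.7 + 1199.6 = 1720.7
Trade balance = 1894.7 + 1720.7 = 3615.4
(Excluded from the trade balance — secondary income: contributions paid to international organisations 60.2, personal remittances received from nationals working abroad 294.2; primary income: interest received on holdings of foreign bonds 759.9, reinvested earnings on direct investment abroad 136.0, compensation earned by residents employed abroad 95.0, dividends received from foreign subsidiaries of resident firms 452.5; financial account: acquisition of a foreign subsidiary by a resident firm (outward FDI) 593.7, increase in resident deposits held at foreign banks 162.4.)

3615.4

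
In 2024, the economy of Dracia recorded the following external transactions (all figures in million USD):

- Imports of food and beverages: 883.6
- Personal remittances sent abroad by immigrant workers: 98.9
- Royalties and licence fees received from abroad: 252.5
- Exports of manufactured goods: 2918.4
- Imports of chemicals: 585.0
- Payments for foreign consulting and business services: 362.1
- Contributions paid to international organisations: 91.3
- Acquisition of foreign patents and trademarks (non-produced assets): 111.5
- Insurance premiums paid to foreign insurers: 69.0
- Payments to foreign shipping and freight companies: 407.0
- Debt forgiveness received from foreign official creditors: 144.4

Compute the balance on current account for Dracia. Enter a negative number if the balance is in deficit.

674.0

Goods: -883.6 - 585.0 + 2918.4 = 1449.8
Services: -362.1 - 407.0 - 69.0 + 252.5 = -585.6
Secondary income: -91.3 - 98.9 = -190.2
Current account = 1449.8 + (-585.6) + (-190.2) = 674.0
(Excluded from the current account — capital account: acquisition of foreign patents and trademarks (non-produced assets) 111.5, debt forgiveness received from foreign official creditors 144.4.)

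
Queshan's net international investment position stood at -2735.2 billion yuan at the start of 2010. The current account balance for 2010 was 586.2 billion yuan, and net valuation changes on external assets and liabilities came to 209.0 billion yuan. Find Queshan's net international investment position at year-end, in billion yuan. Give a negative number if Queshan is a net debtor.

Change in NIIP = current account + net valuation change = 586.2 + 209.0 = 795.2
End-of-year NIIP = -2735.2 + 795.2 = -1940.0

-1940.0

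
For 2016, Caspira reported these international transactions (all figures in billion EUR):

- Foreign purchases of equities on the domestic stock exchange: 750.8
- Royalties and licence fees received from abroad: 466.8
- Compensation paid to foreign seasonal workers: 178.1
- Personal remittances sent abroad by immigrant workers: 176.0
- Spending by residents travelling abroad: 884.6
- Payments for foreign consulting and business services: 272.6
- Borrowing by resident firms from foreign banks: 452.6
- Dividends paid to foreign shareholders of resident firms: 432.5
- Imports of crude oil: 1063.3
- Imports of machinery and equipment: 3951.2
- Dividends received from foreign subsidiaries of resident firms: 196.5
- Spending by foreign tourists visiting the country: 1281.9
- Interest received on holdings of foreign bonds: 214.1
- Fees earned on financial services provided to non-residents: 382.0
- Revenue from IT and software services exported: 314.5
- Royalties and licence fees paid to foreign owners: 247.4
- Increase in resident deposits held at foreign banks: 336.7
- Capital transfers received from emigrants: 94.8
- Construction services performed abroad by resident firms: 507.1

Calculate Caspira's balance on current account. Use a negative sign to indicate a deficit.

Goods: -3951.2 - 1063.3 = -5014.5
Services: 1281.9 - 272.6 + 466.8 - 884.6 + 382.0 + 507.1 - 247.4 + 314.5 = 1547.7
Primary income: 214.1 - 178.1 - 432.5 + 196.5 = -200.0
Secondary income: -176.0
Current account = (-5014.5) + 1547.7 + (-200.0) + (-176.0) = -3842.8
(Excluded from the current account — financial account: foreign purchases of equities on the domestic stock exchange 750.8, borrowing by resident firms from foreign banks 452.6, increase in resident deposits held at foreign banks 336.7; capital account: capital transfers received from emigrants 94.8.)

-3842.8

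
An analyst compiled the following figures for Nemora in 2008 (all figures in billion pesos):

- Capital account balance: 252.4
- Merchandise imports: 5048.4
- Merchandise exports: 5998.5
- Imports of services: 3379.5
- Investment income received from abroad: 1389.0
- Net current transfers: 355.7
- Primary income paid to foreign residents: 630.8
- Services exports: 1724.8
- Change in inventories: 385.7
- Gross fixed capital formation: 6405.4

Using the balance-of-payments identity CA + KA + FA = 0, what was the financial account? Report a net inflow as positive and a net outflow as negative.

Goods balance = 5998.5 - 5048.4 = 950.1
Services balance = 1724.8 - 3379.5 = -1654.7
Trade balance (goods + services) = 950.1 + (-1654.7) = -704.6
Net primary income = 1389.0 - 630.8 = 758.2
Net secondary income = 355.7
Current account = -704.6 + 758.2 + 355.7 = 409.3
Financial account = -(409.3 + 252.4) = -661.7

-661.7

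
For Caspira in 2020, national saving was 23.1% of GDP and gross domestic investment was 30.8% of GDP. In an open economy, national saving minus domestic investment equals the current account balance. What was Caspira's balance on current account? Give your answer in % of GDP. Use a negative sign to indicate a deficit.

-7.7

S - I = CA (net lending to the rest of the world).
CA = S - I = 23.1 - 30.8 = -7.7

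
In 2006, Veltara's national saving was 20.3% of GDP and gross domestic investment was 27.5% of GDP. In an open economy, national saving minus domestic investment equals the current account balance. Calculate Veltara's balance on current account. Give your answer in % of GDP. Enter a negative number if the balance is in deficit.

-7.2

CA = S - I = 20.3 - 27.5 = -7.2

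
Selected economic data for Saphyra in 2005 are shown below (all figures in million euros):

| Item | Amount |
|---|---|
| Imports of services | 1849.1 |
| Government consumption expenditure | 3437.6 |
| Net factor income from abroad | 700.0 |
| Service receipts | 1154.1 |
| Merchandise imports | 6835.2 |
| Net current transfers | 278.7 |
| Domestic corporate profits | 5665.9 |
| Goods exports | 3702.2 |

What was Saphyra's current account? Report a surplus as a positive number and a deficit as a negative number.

-2849.3

Goods balance = 3702.2 - 6835.2 = -3133.0
Services balance = 1154.1 - 1849.1 = -695.0
Trade balance (goods + services) = -3133.0 + (-695.0) = -3828.0
Net primary income = 700.0
Net secondary income = 278.7
Current account = -3828.0 + 700.0 + 278.7 = -2849.3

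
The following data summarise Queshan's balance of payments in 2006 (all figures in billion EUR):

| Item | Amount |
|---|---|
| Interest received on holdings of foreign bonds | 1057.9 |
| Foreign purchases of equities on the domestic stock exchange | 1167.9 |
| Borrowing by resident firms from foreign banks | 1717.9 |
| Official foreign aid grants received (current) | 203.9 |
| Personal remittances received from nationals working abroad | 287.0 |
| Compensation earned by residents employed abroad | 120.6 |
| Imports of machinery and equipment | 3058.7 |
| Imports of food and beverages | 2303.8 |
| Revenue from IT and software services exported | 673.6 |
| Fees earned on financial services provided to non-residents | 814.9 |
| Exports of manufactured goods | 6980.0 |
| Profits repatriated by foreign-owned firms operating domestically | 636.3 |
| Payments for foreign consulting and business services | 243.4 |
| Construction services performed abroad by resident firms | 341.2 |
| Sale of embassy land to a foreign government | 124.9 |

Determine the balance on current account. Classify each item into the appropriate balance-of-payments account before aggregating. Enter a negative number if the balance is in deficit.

4236.9

Goods: -2303.8 - 3058.7 + 6980.0 = 1617.5
Services: 673.6 - 243.4 + 814.9 + 341.2 = 1586.3
Primary income: 1057.9 + 120.6 - 636.3 = 542.2
Secondary income: 287.0 + 203.9 = 490.9
Current account = 1617.5 + 1586.3 + 542.2 + 490.9 = 4236.9
(Excluded from the current account — financial account: foreign purchases of equities on the domestic stock exchange 1167.9, borrowing by resident firms from foreign banks 1717.9; capital account: sale of embassy land to a foreign government 124.9.)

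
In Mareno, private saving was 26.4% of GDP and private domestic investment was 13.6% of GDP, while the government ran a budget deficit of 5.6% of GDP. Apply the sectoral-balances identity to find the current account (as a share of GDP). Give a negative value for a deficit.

7.2

By the sectoral-balances identity, CA = (S_private - I) + (T - G).
Private balance = 26.4 - 13.6 = 12.8
Government balance (T - G) = -5.6
CA = 12.8 + (-5.6) = 7.2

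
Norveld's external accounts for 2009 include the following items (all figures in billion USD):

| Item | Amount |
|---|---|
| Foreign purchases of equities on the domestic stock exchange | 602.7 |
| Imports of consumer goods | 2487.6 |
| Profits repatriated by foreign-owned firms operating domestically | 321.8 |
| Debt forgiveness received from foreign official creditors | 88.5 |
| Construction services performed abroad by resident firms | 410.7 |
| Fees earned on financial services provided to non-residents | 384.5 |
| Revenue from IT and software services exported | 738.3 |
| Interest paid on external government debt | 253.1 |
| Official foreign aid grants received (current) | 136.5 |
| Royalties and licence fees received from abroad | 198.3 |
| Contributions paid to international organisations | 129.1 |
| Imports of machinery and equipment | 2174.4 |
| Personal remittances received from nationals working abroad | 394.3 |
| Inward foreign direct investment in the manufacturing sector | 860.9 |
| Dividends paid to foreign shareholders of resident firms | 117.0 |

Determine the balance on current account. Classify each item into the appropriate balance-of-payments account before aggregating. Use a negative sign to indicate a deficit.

Goods: -2487.6 - 2174.4 = -4662.0
Services: 384.5 + 410.7 + 738.3 + 198.3 = 1731.8
Primary income: -117.0 - 321.8 - 253.1 = -691.9
Secondary income: 394.3 + 136.5 - 129.1 = 401.7
Current account = (-4662.0) + 1731.8 + (-691.9) + 401.7 = -3220.4
(Excluded from the current account — financial account: foreign purchases of equities on the domestic stock exchange 602.7, inward foreign direct investment in the manufacturing sector 860.9; capital account: debt forgiveness received from foreign official creditors 88.5.)

-3220.4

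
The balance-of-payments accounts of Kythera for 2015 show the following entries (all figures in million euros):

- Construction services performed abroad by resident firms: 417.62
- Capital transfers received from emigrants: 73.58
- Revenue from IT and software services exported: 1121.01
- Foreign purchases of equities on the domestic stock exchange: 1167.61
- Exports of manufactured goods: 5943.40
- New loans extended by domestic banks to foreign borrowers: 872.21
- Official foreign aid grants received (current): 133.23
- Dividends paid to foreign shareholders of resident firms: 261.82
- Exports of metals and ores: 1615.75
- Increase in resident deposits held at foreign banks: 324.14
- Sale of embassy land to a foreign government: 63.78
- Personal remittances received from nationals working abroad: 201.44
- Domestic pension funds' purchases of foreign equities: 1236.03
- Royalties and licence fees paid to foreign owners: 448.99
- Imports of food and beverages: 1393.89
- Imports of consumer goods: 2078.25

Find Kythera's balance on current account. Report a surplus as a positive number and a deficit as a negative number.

Goods: -2078.25 + 1615.75 + 5943.40 - 1393.89 = 4087.01
Services: -448.99 + 417.62 + 1121.01 = 1089.64
Primary income: -261.82
Secondary income: 201.44 + 133.23 = 334.67
Current account = 4087.01 + 1089.64 + (-261.82) + 334.67 = 5249.50
(Excluded from the current account — capital account: capital transfers received from emigrants 73.58, sale of embassy land to a foreign government 63.78; financial account: foreign purchases of equities on the domestic stock exchange 1167.61, new loans extended by domestic banks to foreign borrowers 872.21, increase in resident deposits held at foreign banks 324.14, domestic pension funds' purchases of foreign equities 1236.03.)

5249.50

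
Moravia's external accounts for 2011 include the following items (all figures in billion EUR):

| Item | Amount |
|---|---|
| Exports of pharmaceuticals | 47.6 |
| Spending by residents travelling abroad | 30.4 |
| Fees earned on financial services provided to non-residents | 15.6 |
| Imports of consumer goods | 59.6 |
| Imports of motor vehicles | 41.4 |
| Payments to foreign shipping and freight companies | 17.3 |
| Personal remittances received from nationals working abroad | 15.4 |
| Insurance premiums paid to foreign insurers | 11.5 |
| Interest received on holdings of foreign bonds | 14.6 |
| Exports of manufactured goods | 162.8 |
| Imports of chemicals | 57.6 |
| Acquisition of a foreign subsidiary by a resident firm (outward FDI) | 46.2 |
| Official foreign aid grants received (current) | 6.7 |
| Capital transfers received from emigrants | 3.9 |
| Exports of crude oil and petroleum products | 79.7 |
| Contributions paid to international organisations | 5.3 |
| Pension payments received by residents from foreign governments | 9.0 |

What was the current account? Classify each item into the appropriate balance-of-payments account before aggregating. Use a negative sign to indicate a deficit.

128.3

Goods: 162.8 - 41.4 + 79.7 - 59.6 + 47.6 - 57.6 = 131.5
Services: 15.6 - 30.4 - 11.5 - 17.3 = -43.6
Primary income: 14.6
Secondary income: -5.3 + 15.4 + 6.7 + 9.0 = 25.8
Current account = 131.5 + (-43.6) + 14.6 + 25.8 = 128.3
(Excluded from the current account — financial account: acquisition of a foreign subsidiary by a resident firm (outward FDI) 46.2; capital account: capital transfers received from emigrants 3.9.)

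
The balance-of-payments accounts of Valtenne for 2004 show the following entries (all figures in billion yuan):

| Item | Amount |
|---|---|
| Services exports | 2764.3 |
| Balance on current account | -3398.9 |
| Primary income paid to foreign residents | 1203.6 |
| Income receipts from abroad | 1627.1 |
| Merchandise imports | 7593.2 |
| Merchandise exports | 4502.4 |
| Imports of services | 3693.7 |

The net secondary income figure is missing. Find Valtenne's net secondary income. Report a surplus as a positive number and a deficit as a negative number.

Current account = goods balance + services balance + net primary income + net secondary income
Sum of the known components = -3596.7
Net secondary income = CA - (known components) = -3398.9 - (-3596.7) = 197.8

197.8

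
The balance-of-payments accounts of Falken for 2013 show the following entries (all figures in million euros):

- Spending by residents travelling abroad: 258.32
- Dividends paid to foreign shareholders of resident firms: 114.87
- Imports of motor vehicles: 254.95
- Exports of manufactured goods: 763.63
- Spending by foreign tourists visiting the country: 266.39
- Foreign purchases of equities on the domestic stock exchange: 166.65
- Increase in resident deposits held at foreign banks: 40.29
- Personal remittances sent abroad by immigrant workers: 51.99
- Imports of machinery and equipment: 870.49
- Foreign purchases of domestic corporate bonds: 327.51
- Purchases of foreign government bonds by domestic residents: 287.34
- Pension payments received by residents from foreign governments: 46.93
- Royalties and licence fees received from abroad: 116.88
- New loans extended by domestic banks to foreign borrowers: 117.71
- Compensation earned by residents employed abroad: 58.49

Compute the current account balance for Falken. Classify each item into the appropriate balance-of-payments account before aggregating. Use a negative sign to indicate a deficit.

Goods: -870.49 - 254.95 + 763.63 = -361.81
Services: -258.32 + 266.39 + 116.88 = 124.95
Primary income: 58.49 - 114.87 = -56.38
Secondary income: -51.99 + 46.93 = -5.06
Current account = (-361.81) + 124.95 + (-56.38) + (-5.06) = -298.30
(Excluded from the current account — financial account: foreign purchases of equities on the domestic stock exchange 166.65, increase in resident deposits held at foreign banks 40.29, foreign purchases of domestic corporate bonds 327.51, purchases of foreign government bonds by domestic residents 287.34, new loans extended by domestic banks to foreign borrowers 117.71.)

-298.30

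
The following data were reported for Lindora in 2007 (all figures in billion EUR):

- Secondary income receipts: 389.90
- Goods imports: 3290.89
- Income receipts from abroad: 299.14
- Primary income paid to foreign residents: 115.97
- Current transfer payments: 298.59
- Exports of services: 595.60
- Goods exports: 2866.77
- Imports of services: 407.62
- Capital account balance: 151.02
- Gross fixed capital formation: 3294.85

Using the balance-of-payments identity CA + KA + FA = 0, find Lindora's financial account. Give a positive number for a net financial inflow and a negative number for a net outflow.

-189.36

Goods balance = 2866.77 - 3290.89 = -424.12
Services balance = 595.60 - 407.62 = 187.98
Trade balance (goods + services) = -424.12 + 187.98 = -236.14
Net primary income = 299.14 - 115.97 = 183.17
Net secondary income = 389.90 - 298.59 = 91.31
Current account = -236.14 + 183.17 + 91.31 = 38.34
Financial account = -(38.34 + 151.02) = -189.36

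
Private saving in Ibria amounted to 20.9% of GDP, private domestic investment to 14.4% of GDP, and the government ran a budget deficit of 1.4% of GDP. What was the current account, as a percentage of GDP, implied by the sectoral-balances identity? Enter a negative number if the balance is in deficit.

5.1

By the sectoral-balances identity, CA = (S_private - I) + (T - G).
Private balance = 20.9 - 14.4 = 6.5
Government balance (T - G) = -1.4
CA = 6.5 + (-1.4) = 5.1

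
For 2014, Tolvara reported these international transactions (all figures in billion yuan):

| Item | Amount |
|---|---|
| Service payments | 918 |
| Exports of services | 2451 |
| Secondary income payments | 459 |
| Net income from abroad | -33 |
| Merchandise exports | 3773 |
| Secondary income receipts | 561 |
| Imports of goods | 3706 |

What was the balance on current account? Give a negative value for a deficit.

1669

Goods balance = 3773 - 3706 = 67
Services balance = 2451 - 918 = 1533
Trade balance (goods + services) = 67 + 1533 = 1600
Net primary income = -33
Net secondary income = 561 - 459 = 102
Current account = 1600 + (-33) + 102 = 1669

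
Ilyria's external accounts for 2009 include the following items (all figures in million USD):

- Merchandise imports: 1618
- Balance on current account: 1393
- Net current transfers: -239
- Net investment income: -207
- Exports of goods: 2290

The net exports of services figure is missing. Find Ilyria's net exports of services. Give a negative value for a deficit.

Current account = goods balance + services balance + net primary income + net secondary income
Sum of the known components = 226
Net exports of services = CA - (known components) = 1393 - 226 = 1167

1167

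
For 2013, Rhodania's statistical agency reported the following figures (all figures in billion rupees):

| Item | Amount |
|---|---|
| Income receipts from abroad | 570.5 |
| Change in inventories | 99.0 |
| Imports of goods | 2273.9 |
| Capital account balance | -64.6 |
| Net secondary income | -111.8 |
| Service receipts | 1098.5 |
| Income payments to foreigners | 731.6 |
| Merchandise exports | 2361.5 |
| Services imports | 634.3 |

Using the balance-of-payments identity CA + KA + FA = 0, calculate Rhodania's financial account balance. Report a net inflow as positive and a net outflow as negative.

-214.3

Goods balance = 2361.5 - 2273.9 = 87.6
Services balance = 1098.5 - 634.3 = 464.2
Trade balance (goods + services) = 87.6 + 464.2 = 551.8
Net primary income = 570.5 - 731.6 = -161.1
Net secondary income = -111.8
Current account = 551.8 + (-161.1) + (-111.8) = 278.9
Financial account = -(278.9 + (-64.6)) = -214.3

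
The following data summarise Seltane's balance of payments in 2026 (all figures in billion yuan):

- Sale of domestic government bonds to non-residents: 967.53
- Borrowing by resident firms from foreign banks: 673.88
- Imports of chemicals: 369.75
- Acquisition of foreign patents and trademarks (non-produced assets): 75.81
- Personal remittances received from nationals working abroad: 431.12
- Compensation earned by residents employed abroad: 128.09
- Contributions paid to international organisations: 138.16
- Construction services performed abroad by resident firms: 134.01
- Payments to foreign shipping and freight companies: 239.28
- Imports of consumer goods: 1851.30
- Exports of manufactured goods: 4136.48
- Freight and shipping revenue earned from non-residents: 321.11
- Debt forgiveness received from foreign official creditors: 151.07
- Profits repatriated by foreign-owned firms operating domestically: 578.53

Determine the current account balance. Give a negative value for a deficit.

1973.79

Goods: -369.75 + 4136.48 - 1851.30 = 1915.43
Services: 321.11 + 134.01 - 239.28 = 215.84
Primary income: 128.09 - 578.53 = -450.44
Secondary income: 431.12 - 138.16 = 292.96
Current account = 1915.43 + 215.84 + (-450.44) + 292.96 = 1973.79
(Excluded from the current account — financial account: sale of domestic government bonds to non-residents 967.53, borrowing by resident firms from foreign banks 673.88; capital account: acquisition of foreign patents and trademarks (non-produced assets) 75.81, debt forgiveness received from foreign official creditors 151.07.)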